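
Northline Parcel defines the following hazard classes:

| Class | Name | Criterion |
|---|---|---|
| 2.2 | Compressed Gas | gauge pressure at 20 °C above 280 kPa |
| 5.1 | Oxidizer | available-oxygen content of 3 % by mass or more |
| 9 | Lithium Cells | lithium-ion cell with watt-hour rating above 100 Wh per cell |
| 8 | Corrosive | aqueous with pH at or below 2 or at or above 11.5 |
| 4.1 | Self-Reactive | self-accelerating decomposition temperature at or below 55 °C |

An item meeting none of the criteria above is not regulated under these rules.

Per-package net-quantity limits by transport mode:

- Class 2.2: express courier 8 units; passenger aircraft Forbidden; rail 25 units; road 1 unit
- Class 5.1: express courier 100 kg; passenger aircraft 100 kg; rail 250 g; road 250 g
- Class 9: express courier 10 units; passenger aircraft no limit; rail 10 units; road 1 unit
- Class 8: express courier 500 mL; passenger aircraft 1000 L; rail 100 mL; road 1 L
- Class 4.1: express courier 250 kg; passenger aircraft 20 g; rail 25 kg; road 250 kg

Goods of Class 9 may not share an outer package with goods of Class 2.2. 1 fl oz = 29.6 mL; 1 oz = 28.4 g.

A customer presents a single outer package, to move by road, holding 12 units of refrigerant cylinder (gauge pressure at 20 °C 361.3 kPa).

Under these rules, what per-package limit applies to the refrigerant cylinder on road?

1 unit

Gauge pressure at 20 °C 361.3 kPa meets the Class 2.2 criterion (Compressed Gas), so the refrigerant cylinder is Class 2.2.
The road limit for Class 2.2 is 1 unit.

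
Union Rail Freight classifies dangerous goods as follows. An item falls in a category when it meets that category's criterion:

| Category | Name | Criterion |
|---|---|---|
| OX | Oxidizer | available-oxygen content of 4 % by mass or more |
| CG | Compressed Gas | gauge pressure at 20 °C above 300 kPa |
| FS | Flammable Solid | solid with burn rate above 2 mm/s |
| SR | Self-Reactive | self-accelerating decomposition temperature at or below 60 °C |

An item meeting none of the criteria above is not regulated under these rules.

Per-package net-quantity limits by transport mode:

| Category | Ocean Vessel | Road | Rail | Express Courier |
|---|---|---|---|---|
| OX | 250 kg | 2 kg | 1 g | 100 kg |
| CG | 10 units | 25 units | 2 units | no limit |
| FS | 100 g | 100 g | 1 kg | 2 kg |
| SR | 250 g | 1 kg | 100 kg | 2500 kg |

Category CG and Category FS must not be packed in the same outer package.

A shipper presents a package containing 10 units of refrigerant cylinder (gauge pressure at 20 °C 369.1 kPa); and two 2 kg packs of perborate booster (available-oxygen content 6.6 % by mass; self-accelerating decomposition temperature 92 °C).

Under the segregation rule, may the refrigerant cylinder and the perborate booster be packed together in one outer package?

Yes

Refrigerant cylinder: gauge pressure at 20 °C 369.1 kPa > 300 kPa → Category CG (Compressed Gas).
Available-oxygen content 6.6 % by mass meets the Category OX criterion (Oxidizer), so the perborate booster is Category OX.
No segregation rule bars Category CG with Category OX.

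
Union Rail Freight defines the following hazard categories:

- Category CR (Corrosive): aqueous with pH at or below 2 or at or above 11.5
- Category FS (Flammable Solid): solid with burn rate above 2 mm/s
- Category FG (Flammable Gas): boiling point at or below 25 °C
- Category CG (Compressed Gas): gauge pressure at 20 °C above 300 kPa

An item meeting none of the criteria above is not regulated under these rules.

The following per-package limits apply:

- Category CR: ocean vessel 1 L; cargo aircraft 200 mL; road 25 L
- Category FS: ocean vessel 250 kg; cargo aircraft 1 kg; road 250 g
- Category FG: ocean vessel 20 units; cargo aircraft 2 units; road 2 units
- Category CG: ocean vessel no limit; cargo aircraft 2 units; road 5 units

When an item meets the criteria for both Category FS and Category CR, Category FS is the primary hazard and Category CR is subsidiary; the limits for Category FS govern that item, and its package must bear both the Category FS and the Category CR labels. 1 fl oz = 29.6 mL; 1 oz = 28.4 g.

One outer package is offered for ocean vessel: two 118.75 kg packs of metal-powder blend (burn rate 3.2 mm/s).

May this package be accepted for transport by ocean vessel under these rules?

Burn rate 3.2 mm/s meets the Category FS criterion (Flammable Solid), so the metal-powder blend is Category FS.
Category FS quantity: two 118.75 kg packs = 237.5 kg.
That is within the Category FS ocean vessel limit of 250 kg.

Yes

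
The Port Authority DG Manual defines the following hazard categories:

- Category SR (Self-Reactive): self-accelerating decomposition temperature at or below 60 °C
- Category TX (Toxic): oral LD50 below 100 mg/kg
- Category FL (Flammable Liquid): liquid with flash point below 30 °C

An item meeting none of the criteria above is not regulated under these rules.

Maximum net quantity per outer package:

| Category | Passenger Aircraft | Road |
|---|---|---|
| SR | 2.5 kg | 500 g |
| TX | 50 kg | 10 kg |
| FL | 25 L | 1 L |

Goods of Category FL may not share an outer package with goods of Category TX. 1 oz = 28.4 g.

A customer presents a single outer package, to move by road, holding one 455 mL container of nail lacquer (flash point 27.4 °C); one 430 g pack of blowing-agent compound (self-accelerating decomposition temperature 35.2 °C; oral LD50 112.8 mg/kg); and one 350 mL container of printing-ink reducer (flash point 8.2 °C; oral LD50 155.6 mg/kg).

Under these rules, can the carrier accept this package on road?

Yes

Flash point 27.4 °C meets the Category FL criterion (Flammable Liquid), so the nail lacquer is Category FL.
Self-accelerating decomposition temperature 35.2 °C meets the Category SR criterion (Self-Reactive), so the blowing-agent compound is Category SR.
With flash point 8.2 °C (< 30 °C), the printing-ink reducer falls in Category FL.
Total Category FL: 455 mL + 350 mL = 805 mL.
805 mL ≤ 1 L (road limit, Category FL) — within limit.
Category SR quantity: 430 g.
That is within the Category SR road limit of 500 g.
The segregation rule (Category FL with Category TX) does not apply to Category FL with Category SR.
Every hazard category is within its road limit and no segregation rule is violated.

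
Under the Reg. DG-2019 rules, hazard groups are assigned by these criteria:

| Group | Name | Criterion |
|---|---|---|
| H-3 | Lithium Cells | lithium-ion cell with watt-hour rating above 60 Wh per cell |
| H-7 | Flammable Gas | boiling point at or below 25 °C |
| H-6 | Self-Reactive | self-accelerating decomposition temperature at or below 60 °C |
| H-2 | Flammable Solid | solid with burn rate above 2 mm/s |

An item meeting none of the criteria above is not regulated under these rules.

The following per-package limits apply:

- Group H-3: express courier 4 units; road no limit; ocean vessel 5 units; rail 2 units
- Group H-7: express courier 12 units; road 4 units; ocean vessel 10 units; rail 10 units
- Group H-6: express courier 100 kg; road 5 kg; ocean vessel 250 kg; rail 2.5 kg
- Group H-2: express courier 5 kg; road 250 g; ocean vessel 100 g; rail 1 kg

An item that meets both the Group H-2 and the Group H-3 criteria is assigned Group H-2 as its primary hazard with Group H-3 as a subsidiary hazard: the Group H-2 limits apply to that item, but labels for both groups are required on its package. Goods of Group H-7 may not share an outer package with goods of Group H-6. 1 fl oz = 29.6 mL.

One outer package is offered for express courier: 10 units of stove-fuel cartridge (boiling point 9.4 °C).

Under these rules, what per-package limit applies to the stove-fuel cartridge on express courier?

12 units

The stove-fuel cartridge has boiling point 9.4 °C, which is ≤ 25 °C, so it is Group H-7 (Flammable Gas).
The express courier limit for Group H-7 is 12 units.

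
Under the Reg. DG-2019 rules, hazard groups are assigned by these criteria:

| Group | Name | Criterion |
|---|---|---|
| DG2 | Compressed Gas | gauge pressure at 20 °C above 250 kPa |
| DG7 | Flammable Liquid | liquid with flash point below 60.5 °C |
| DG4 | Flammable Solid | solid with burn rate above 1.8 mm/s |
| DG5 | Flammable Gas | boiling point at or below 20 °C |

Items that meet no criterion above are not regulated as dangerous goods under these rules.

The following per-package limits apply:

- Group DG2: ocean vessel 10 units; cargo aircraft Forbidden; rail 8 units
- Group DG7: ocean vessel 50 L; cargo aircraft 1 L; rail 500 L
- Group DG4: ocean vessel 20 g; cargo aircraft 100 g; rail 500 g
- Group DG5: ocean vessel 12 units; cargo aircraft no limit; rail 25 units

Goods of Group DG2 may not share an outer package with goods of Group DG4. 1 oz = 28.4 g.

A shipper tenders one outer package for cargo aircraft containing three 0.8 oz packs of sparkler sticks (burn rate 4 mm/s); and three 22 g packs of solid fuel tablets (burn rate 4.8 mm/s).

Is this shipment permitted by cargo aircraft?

No

Sparkler sticks: burn rate 4 mm/s > 1.8 mm/s → Group DG4 (Flammable Solid).
Solid fuel tablets: burn rate 4.8 mm/s > 1.8 mm/s → Group DG4 (Flammable Solid).
Total Group DG4: (three 0.8 oz packs = 68.16 g) + (three 22 g packs = 66 g) = 134.16 g.
134.16 g > 100 g (cargo aircraft limit, Group DG4) — over the limit.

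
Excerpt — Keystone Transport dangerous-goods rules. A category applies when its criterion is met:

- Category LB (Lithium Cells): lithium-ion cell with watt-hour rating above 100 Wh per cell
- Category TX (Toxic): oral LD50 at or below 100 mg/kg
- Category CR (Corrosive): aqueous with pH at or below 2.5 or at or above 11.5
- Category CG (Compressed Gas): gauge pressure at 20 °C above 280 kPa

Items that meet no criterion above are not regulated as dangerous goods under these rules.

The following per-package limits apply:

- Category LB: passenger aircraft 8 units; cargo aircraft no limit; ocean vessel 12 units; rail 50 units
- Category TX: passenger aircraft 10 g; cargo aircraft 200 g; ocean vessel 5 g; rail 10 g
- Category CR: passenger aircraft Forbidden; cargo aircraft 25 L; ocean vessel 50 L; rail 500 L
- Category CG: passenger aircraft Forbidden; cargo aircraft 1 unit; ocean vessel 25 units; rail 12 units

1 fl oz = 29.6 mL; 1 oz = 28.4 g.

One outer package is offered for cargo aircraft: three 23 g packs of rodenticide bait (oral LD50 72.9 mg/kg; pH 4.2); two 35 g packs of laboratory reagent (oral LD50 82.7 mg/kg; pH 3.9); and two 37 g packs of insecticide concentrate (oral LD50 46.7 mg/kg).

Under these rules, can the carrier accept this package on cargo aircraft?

Oral LD50 72.9 mg/kg meets the Category TX criterion (Toxic), so the rodenticide bait is Category TX.
The laboratory reagent has oral LD50 82.7 mg/kg, which is ≤ 100 mg/kg, so it is Category TX (Toxic).
The insecticide concentrate has oral LD50 46.7 mg/kg, which is ≤ 100 mg/kg, so it is Category TX (Toxic).
Category TX net quantity: (three 23 g packs = 69 g) + (two 35 g packs = 70 g) + (two 37 g packs = 74 g) = 213 g.
213 g > 200 g (cargo aircraft limit, Category TX) — over the limit.

No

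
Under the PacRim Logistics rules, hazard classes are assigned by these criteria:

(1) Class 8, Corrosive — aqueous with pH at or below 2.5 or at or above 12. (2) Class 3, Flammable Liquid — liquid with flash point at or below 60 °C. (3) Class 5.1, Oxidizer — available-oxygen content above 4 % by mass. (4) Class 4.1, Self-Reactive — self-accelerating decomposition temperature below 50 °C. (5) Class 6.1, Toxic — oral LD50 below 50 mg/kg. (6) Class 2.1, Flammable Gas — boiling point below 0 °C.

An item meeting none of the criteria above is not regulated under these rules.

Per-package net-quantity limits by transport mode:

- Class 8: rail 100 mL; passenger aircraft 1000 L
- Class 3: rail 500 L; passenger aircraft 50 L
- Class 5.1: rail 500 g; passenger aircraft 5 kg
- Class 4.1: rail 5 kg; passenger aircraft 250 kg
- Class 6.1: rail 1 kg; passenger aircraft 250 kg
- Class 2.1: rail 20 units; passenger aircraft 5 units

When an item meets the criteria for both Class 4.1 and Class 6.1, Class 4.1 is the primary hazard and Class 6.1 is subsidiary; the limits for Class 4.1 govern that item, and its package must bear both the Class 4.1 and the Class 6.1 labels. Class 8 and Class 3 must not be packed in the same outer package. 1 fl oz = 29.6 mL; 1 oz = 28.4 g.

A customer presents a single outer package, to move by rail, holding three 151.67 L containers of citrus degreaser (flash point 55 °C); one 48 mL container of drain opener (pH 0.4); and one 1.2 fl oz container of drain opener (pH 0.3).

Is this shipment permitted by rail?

No

Citrus degreaser: flash point 55 °C ≤ 60 °C → Class 3 (Flammable Liquid).
pH 0.4 meets the Class 8 criterion (Corrosive), so the drain opener is Class 8.
With pH 0.3 (≤ 2.5), the drain opener falls in Class 8.
Class 8 net quantity: 48 mL + (one 1.2 fl oz container = 35.52 mL) = 83.52 mL.
83.52 mL is within the rail limit of 100 mL for Class 8.
Class 3 quantity: three 151.67 L containers = 455.01 L.
455.01 L is within the rail limit of 500 L for Class 3.
Class 8 and Class 3 may not share an outer package.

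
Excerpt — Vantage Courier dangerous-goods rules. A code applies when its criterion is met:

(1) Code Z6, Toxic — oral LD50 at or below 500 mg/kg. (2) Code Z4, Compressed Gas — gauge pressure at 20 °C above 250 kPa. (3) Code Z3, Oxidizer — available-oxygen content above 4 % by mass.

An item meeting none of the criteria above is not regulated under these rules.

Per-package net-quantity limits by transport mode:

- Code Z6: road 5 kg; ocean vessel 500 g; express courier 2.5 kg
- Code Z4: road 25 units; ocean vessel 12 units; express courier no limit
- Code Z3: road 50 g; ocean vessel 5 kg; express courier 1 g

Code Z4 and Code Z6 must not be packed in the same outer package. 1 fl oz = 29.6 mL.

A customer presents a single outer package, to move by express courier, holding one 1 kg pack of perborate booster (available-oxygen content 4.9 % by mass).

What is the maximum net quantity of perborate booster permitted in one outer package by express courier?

1 g

The perborate booster has available-oxygen content 4.9 % by mass, which is > 4 % by mass, so it is Code Z3 (Oxidizer).
The express courier limit for Code Z3 is 1 g.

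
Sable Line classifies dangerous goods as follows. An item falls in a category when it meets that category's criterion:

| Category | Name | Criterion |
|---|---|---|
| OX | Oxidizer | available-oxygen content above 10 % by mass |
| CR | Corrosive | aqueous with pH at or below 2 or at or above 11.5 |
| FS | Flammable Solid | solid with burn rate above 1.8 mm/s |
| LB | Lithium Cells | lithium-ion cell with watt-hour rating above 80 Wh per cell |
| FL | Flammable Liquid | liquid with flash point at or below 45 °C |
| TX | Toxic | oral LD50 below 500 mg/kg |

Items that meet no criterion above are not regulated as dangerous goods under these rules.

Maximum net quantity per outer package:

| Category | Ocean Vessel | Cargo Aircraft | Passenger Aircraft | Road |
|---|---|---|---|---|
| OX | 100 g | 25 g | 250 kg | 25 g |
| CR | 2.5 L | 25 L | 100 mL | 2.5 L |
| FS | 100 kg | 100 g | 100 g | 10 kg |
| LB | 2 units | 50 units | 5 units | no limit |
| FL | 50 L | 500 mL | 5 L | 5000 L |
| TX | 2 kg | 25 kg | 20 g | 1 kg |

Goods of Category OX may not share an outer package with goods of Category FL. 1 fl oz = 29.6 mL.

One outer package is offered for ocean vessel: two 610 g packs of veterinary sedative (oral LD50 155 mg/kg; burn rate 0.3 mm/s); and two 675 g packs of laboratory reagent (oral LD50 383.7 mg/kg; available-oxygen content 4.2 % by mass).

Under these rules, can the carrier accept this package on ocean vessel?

No

Veterinary sedative: oral LD50 155 mg/kg < 500 mg/kg → Category TX (Toxic).
With oral LD50 383.7 mg/kg (< 500 mg/kg), the laboratory reagent falls in Category TX.
Category TX net quantity: (two 610 g packs = 1.22 kg) + (two 675 g packs = 1.35 kg) = 2.57 kg.
2.57 kg > 2 kg (ocean vessel limit, Category TX) — over the limit.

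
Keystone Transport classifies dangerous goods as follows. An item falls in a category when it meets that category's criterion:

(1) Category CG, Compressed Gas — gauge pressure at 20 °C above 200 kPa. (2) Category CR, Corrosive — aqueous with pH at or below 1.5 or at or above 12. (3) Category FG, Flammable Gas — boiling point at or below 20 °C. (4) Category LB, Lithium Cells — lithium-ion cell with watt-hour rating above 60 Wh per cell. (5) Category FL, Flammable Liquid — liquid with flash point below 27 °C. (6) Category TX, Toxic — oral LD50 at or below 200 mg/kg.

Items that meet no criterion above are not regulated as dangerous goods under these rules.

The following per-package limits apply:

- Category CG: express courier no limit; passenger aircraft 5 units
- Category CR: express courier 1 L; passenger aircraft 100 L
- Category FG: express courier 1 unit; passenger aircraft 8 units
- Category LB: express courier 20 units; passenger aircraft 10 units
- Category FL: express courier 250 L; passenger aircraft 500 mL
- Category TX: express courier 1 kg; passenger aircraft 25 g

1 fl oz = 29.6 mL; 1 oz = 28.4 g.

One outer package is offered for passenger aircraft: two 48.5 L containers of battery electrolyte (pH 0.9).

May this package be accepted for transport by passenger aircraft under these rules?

The battery electrolyte has pH 0.9, which is ≤ 1.5, so it is Category CR (Corrosive).
Category CR quantity: two 48.5 L containers = 97 L.
97 L ≤ 100 L (passenger aircraft limit, Category CR) — within limit.

Yes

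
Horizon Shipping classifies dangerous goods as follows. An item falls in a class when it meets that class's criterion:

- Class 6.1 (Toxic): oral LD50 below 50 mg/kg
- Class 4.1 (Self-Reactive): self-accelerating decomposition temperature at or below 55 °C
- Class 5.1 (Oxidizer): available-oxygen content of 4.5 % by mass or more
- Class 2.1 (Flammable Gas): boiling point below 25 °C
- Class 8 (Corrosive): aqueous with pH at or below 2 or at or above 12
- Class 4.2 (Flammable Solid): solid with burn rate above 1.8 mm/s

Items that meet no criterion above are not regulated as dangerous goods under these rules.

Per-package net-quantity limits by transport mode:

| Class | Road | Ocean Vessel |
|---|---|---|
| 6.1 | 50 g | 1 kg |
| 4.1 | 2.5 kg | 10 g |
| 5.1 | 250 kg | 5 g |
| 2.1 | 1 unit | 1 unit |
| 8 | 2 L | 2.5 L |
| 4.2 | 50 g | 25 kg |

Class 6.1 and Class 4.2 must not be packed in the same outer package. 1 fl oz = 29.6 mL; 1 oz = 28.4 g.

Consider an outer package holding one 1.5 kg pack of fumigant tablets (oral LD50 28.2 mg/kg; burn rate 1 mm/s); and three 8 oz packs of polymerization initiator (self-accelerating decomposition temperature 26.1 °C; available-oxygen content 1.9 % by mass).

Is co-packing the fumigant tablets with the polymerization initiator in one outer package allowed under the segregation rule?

Yes

With oral LD50 28.2 mg/kg (< 50 mg/kg), the fumigant tablets fall in Class 6.1.
With self-accelerating decomposition temperature 26.1 °C (≤ 55 °C), the polymerization initiator falls in Class 4.1.
No segregation rule bars Class 6.1 with Class 4.1.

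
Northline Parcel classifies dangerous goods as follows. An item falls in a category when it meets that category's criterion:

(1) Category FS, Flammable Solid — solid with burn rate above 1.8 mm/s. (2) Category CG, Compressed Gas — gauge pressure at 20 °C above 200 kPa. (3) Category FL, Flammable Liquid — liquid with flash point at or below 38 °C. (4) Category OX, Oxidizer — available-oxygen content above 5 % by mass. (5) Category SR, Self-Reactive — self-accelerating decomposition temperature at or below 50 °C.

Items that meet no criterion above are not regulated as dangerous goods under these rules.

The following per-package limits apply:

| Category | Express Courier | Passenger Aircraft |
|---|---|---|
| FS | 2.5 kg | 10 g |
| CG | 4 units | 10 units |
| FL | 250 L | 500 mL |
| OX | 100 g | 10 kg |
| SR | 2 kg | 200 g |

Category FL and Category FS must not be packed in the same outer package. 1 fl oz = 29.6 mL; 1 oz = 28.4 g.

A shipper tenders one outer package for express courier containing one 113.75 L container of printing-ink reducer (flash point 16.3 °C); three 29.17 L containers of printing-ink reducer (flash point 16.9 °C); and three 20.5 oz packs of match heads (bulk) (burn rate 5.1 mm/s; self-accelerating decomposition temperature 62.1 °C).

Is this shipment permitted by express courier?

Flash point 16.3 °C meets the Category FL criterion (Flammable Liquid), so the printing-ink reducer is Category FL.
The printing-ink reducer has flash point 16.9 °C, which is ≤ 38 °C, so it is Category FL (Flammable Liquid).
The match heads (bulk) have burn rate 5.1 mm/s, which is > 1.8 mm/s, so they are Category FS (Flammable Solid).
Total Category FL: 113.75 L + (three 29.17 L containers = 87.51 L) = 201.26 L.
That is within the Category FL express courier limit of 250 L.
Category FS quantity: three 20.5 oz packs = 1746.6 g.
1746.6 g ≤ 2.5 kg (express courier limit, Category FS) — within limit.
Category FL and Category FS may not share an outer package.

No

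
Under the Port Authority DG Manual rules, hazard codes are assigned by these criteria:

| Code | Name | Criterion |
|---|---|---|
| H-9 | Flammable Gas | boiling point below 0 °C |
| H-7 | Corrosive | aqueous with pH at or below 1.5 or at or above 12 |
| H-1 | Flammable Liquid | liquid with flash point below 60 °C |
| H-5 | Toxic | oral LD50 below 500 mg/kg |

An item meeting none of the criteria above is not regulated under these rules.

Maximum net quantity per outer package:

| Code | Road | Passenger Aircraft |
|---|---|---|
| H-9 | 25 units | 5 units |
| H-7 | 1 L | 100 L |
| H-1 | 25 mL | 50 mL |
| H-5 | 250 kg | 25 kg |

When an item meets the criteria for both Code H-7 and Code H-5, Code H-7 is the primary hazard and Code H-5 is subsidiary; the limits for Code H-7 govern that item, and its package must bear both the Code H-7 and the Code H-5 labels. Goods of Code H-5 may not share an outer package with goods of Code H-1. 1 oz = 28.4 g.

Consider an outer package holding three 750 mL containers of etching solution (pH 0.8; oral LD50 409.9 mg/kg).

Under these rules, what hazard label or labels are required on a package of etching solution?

Code H-5 and H-7

The etching solution has pH 0.8, which is ≤ 1.5, so it is Code H-7 (Corrosive).
Etching solution: oral LD50 409.9 mg/kg < 500 mg/kg → Code H-5 (Toxic).
By the precedence rule Code H-7 is primary and Code H-5 is subsidiary, and that rule requires both labels on the package.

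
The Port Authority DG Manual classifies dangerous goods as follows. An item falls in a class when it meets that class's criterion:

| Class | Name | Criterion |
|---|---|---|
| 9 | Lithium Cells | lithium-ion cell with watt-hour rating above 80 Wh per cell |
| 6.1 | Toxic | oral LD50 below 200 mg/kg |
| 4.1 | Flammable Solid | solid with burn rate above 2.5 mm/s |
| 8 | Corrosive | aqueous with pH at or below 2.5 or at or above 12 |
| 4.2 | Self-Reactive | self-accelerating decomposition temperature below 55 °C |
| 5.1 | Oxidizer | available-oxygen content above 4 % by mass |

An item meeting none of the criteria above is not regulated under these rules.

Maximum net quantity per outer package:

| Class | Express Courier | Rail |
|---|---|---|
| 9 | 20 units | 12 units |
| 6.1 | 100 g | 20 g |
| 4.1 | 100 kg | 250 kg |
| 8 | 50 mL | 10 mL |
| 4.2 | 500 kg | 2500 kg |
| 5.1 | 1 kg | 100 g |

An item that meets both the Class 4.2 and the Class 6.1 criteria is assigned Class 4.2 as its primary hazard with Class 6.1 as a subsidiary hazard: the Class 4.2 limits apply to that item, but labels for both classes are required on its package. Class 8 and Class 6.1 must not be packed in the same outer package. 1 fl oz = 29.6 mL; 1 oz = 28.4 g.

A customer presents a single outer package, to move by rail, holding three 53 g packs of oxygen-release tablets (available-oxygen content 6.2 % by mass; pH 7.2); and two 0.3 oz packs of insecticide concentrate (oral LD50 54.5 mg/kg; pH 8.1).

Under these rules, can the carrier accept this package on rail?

No

The oxygen-release tablets have available-oxygen content 6.2 % by mass, which is > 4 % by mass, so they are Class 5.1 (Oxidizer).
Insecticide concentrate: oral LD50 54.5 mg/kg < 200 mg/kg → Class 6.1 (Toxic).
Class 6.1 quantity: two 0.3 oz packs = 17.04 g.
That is within the Class 6.1 rail limit of 20 g.
Class 5.1 quantity: three 53 g packs = 159 g.
159 g exceeds the rail limit of 100 g for Class 5.1.
The segregation rule (Class 8 with Class 6.1) does not apply to Class 6.1 with Class 5.1.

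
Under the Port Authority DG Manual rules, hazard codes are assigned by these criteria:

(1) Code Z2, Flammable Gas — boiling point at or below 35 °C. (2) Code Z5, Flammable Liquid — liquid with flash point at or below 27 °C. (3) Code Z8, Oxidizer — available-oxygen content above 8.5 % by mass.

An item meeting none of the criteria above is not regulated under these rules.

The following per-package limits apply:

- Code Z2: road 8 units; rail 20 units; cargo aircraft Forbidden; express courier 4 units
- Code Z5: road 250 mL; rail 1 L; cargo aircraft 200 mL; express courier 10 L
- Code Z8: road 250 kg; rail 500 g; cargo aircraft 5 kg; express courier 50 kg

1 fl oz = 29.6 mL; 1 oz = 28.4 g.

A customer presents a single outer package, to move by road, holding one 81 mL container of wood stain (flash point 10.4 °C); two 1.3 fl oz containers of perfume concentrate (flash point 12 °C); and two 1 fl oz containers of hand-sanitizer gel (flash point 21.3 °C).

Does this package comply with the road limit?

Yes

Wood stain: flash point 10.4 °C ≤ 27 °C → Code Z5 (Flammable Liquid).
With flash point 12 °C (≤ 27 °C), the perfume concentrate falls in Code Z5.
Hand-sanitizer gel: flash point 21.3 °C ≤ 27 °C → Code Z5 (Flammable Liquid).
Code Z5 net quantity: 81 mL + (two 1.3 fl oz containers = 76.96 mL) + (two 1 fl oz containers = 59.2 mL) = 217.16 mL.
217.16 mL is within the road limit of 250 mL for Code Z5.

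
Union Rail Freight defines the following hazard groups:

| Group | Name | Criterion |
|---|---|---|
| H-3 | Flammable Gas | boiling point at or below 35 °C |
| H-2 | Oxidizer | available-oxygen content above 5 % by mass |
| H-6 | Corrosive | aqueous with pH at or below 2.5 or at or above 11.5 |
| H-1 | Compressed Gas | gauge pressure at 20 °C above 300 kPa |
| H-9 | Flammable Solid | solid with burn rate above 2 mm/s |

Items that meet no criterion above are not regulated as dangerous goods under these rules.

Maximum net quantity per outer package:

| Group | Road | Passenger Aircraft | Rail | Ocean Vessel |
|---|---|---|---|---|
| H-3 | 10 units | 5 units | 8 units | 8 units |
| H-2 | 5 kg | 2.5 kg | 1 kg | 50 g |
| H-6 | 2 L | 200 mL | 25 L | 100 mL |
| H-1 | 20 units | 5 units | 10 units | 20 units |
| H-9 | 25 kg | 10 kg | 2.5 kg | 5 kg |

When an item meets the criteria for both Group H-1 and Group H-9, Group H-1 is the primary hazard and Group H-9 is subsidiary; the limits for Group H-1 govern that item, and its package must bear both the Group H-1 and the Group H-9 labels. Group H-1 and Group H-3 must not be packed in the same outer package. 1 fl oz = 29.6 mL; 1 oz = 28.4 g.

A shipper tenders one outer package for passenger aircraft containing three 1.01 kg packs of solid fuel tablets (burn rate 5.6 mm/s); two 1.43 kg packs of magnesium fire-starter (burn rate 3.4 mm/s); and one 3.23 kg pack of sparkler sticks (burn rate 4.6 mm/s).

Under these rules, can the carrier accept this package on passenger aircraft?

Yes

With burn rate 5.6 mm/s (> 2 mm/s), the solid fuel tablets fall in Group H-9.
Burn rate 3.4 mm/s meets the Group H-9 criterion (Flammable Solid), so the magnesium fire-starter is Group H-9.
With burn rate 4.6 mm/s (> 2 mm/s), the sparkler sticks fall in Group H-9.
Total Group H-9: (three 1.01 kg packs = 3.03 kg) + (two 1.43 kg packs = 2.86 kg) + 3.23 kg = 9.12 kg.
9.12 kg is within the passenger aircraft limit of 10 kg for Group H-9.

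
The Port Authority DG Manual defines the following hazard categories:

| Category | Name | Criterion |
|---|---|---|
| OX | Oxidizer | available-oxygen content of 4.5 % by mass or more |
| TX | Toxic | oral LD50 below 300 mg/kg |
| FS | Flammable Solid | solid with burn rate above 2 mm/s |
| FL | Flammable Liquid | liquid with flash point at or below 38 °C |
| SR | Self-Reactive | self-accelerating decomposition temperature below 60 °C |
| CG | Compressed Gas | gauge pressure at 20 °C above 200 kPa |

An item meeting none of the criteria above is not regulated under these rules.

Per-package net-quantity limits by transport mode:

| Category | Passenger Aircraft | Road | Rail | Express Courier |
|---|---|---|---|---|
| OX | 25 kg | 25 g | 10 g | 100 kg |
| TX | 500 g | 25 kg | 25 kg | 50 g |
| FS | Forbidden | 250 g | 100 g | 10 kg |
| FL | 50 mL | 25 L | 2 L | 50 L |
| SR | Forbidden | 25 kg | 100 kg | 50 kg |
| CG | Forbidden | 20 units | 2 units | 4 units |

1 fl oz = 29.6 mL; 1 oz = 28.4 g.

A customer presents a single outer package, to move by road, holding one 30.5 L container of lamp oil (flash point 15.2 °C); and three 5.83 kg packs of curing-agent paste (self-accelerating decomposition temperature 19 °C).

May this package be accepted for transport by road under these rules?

Lamp oil: flash point 15.2 °C ≤ 38 °C → Category FL (Flammable Liquid).
With self-accelerating decomposition temperature 19 °C (< 60 °C), the curing-agent paste falls in Category SR.
Category SR quantity: three 5.83 kg packs = 17.49 kg.
That is within the Category SR road limit of 25 kg.
Category FL quantity: 30.5 L.
30.5 L exceeds the road limit of 25 L for Category FL.

No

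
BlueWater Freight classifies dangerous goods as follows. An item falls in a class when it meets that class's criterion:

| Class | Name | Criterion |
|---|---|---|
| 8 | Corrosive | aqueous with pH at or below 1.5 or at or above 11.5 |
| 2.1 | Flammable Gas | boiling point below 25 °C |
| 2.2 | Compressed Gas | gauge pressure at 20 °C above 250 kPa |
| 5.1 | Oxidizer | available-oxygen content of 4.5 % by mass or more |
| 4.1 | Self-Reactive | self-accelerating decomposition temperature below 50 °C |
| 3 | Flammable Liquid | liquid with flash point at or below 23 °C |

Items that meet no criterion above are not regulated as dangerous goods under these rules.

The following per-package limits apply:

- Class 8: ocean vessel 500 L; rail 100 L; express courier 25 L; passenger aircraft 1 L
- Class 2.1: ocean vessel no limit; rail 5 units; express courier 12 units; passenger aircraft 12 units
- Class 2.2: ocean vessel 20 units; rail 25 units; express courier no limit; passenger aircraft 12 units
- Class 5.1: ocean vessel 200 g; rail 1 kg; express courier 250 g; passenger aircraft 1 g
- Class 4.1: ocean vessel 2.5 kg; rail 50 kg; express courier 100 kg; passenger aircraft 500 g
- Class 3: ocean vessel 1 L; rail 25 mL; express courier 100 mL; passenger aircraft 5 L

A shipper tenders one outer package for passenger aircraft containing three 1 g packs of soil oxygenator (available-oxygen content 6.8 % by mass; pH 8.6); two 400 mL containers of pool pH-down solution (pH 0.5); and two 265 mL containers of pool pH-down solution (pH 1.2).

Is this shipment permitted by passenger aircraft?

No

Available-oxygen content 6.8 % by mass meets the Class 5.1 criterion (Oxidizer), so the soil oxygenator is Class 5.1.
The pool pH-down solution has pH 0.5, which is ≤ 1.5, so it is Class 8 (Corrosive).
With pH 1.2 (≤ 1.5), the pool pH-down solution falls in Class 8.
Class 8 net quantity: (two 400 mL containers = 800 mL) + (two 265 mL containers = 530 mL) = 1.33 L.
1.33 L > 1 L (passenger aircraft limit, Class 8) — over the limit.
Class 5.1 quantity: three 1 g packs = 3 g.
3 g > 1 g (passenger aircraft limit, Class 5.1) — over the limit.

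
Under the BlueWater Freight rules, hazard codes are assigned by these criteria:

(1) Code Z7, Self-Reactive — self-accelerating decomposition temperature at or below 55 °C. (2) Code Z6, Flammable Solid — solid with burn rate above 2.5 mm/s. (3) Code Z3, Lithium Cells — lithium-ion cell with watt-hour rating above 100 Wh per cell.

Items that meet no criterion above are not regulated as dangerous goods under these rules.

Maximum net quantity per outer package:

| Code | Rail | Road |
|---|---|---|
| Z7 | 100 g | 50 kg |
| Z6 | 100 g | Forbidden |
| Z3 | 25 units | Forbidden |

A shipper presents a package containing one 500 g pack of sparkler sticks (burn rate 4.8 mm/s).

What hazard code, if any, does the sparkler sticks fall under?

Code Z6

Sparkler sticks: burn rate 4.8 mm/s > 2.5 mm/s → Code Z6 (Flammable Solid).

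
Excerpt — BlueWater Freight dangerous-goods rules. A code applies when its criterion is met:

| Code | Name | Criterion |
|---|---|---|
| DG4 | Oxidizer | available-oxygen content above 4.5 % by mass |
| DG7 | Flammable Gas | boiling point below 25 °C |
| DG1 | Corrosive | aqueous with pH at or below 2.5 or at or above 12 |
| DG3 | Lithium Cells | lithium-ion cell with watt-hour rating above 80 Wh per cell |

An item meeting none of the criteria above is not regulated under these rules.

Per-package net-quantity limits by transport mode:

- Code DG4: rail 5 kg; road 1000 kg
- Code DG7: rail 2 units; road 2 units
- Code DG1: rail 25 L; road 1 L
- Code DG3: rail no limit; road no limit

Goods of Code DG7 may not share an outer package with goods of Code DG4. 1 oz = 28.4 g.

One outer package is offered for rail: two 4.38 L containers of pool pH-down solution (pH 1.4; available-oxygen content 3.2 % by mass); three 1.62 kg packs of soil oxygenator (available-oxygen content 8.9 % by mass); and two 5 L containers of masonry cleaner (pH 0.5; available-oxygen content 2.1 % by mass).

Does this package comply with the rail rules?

With pH 1.4 (≤ 2.5), the pool pH-down solution falls in Code DG1.
Available-oxygen content 8.9 % by mass meets the Code DG4 criterion (Oxidizer), so the soil oxygenator is Code DG4.
The masonry cleaner has pH 0.5, which is ≤ 2.5, so it is Code DG1 (Corrosive).
Total Code DG1: (two 4.38 L containers = 8.76 L) + (two 5 L containers = 10 L) = 18.76 L.
That is within the Code DG1 rail limit of 25 L.
Code DG4 quantity: three 1.62 kg packs = 4.86 kg.
4.86 kg is within the rail limit of 5 kg for Code DG4.
The segregation rule (Code DG7 with Code DG4) does not apply to Code DG1 with Code DG4.
Every hazard code is within its rail limit and no segregation rule is violated.

Yes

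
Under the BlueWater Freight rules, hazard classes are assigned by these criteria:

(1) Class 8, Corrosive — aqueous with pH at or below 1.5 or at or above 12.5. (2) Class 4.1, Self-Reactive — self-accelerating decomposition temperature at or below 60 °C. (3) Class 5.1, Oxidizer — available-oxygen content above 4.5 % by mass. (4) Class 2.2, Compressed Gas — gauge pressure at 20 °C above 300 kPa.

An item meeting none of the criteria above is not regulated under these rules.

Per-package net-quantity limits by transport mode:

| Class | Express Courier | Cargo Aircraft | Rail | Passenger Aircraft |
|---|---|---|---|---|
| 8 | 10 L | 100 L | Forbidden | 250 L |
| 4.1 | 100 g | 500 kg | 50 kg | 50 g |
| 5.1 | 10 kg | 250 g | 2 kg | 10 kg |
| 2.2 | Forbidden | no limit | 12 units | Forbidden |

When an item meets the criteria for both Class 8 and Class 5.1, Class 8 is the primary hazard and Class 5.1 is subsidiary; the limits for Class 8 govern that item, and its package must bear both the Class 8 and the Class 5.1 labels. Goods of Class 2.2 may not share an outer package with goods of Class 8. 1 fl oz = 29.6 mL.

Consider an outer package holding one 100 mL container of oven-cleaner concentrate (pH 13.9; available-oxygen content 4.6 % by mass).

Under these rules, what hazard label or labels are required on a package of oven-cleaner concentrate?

Class 5.1 and 8

With pH 13.9 (≥ 12.5), the oven-cleaner concentrate falls in Class 8.
The oven-cleaner concentrate has available-oxygen content 4.6 % by mass, which is > 4.5 % by mass, so it is Class 5.1 (Oxidizer).
By the precedence rule Class 8 is primary and Class 5.1 is subsidiary, and that rule requires both labels on the package.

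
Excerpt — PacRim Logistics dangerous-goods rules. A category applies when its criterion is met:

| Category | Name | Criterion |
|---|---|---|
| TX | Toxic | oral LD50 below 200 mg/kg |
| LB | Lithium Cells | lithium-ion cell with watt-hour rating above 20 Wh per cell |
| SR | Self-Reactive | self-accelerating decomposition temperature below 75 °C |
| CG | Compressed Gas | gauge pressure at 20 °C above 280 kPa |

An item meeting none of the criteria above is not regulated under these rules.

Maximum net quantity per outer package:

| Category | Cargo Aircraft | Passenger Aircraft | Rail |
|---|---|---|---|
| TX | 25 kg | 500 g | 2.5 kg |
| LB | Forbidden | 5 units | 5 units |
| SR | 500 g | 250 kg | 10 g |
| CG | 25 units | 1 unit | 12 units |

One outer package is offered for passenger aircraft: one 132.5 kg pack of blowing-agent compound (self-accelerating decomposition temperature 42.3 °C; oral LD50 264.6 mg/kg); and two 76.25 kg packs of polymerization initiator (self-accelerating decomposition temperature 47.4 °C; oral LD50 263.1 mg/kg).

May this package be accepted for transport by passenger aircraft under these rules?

No

Self-accelerating decomposition temperature 42.3 °C meets the Category SR criterion (Self-Reactive), so the blowing-agent compound is Category SR.
With self-accelerating decomposition temperature 47.4 °C (< 75 °C), the polymerization initiator falls in Category SR.
Total Category SR: 132.5 kg + (two 76.25 kg packs = 152.5 kg) = 285 kg.
That exceeds the Category SR passenger aircraft limit of 250 kg.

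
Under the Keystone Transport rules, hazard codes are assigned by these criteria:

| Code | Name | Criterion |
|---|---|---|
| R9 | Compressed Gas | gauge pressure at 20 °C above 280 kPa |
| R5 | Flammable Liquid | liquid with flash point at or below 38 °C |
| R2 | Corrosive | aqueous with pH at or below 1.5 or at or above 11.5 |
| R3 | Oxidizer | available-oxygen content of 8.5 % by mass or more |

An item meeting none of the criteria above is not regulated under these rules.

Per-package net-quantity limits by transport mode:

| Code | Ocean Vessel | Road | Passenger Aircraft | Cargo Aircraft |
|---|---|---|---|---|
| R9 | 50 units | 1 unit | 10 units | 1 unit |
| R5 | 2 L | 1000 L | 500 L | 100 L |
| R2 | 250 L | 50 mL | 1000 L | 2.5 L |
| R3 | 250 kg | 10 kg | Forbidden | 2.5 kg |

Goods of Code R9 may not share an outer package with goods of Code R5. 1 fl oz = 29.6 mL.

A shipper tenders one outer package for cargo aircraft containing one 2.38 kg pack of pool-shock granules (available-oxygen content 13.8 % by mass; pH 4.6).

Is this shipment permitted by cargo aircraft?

With available-oxygen content 13.8 % by mass (≥ 8.5 % by mass), the pool-shock granules fall in Code R3.
Code R3 quantity: 2.38 kg.
That is within the Code R3 cargo aircraft limit of 2.5 kg.

Yes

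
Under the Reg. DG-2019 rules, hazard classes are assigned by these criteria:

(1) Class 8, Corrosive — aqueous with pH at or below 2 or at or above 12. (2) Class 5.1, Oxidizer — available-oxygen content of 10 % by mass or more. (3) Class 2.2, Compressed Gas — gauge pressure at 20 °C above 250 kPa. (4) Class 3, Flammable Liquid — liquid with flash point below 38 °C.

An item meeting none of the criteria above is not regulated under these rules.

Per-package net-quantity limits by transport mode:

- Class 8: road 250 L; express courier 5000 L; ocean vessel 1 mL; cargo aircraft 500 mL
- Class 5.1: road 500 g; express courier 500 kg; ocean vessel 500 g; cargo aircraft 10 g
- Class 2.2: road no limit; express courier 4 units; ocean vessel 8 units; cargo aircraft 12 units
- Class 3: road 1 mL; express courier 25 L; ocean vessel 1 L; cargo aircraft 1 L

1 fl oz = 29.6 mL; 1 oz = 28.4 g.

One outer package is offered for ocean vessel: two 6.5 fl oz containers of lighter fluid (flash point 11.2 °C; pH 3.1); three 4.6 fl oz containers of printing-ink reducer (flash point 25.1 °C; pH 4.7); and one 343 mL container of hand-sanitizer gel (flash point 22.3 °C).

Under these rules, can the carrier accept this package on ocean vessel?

No

Flash point 11.2 °C meets the Class 3 criterion (Flammable Liquid), so the lighter fluid is Class 3.
With flash point 25.1 °C (< 38 °C), the printing-ink reducer falls in Class 3.
With flash point 22.3 °C (< 38 °C), the hand-sanitizer gel falls in Class 3.
Total Class 3: (two 6.5 fl oz containers = 384.8 mL) + (three 4.6 fl oz containers = 408.48 mL) + 343 mL = 1136.28 mL.
That exceeds the Class 3 ocean vessel limit of 1 L.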